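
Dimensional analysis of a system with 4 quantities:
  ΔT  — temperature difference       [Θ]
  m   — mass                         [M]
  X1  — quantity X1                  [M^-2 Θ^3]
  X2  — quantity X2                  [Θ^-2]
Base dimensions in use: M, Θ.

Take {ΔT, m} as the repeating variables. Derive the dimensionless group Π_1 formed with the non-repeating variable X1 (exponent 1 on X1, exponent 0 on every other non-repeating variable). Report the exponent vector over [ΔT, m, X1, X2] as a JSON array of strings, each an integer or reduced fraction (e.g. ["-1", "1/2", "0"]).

["-3", "2", "1", "0"]

Dimensional matrix (M×Θ by ΔT×m×X1×X2):
  M: [ 0  1 -2  0]
  Θ: [ 1  0  3 -2]
RREF → pivots at {ΔT,m} ⇒ r = 2
Pivot set = {ΔT,m}, free = {X1,X2}
RREF:
  r0: [   1    0    3   -2]
  r1: [   0    1   -2    0]
Fix exponent of X1 at 1, X2 at 0; solve each RREF row for its pivot's exponent:
  r0: exp(ΔT) + (3)·1 = 0 ⇒ exp(ΔT) = -3
  r1: exp(m) + (-2)·1 = 0 ⇒ exp(m) = 2
Π_1 = ΔT^-3 · m^2 · X1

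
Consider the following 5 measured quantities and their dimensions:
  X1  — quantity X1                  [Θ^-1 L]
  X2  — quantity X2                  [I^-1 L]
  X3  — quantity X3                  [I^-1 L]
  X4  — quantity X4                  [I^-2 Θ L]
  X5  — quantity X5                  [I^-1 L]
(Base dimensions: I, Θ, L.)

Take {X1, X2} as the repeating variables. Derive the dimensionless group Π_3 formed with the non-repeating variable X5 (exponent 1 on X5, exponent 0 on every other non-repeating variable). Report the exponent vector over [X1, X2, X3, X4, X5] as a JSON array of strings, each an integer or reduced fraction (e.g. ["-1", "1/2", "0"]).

["0", "-1", "0", "0", "1"]

Exponent matrix [I,Θ,L] × [X1,X2,X3,X4,X5]:
  I: [ 0 -1 -1 -2 -1]
  Θ: [-1  0  0  1  0]
  L: [ 1  1  1  1  1]
Row reduction gives pivot columns X1,X2; rank = 2
Repeat: X1,X2; free: X3,X4,X5
RREF:
  r0: [   1    0    0   -1    0]
  r1: [   0    1    1    2    1]
  r2: [   0    0    0    0    0]
Fix exponent of X5 at 1, X3 at 0, X4 at 0; solve each RREF row for its pivot's exponent:
  r0: exp(X1) + (0)·1 = 0 ⇒ exp(X1) = 0
  r1: exp(X2) + (1)·1 = 0 ⇒ exp(X2) = -1
Π_3 = X2^-1 · X5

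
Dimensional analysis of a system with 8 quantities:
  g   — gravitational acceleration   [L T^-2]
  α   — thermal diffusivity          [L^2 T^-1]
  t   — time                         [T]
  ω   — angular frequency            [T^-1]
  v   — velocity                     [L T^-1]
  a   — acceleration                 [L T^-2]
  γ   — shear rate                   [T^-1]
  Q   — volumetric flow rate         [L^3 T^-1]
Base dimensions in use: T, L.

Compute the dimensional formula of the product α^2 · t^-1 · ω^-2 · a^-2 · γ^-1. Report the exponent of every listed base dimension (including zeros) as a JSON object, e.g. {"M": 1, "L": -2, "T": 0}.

Dimensional matrix (T×L by g×α×t×ω×v×a×γ×Q):
  T: [-2 -1  1 -1 -1 -2 -1 -1]
  L: [ 1  2  0  0  1  1  0  3]
  [T]: (2)·-1+(-1)·1+(-2)·-1+(-2)·-2+(-1)·-1 = 4
  [L]: (2)·2+(-1)·0+(-2)·0+(-2)·1+(-1)·0 = 2
⇒ T^4 L^2

{"T": 4, "L": 2}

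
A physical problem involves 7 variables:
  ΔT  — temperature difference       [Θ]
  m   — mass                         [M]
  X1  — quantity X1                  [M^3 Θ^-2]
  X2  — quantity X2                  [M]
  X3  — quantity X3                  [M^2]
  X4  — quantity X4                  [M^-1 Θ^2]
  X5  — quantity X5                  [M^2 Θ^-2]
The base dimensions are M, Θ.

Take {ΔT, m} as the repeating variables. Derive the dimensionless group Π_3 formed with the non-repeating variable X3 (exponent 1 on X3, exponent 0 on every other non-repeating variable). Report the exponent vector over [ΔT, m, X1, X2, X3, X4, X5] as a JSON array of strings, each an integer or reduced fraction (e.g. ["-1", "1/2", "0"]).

Dimensional matrix (M×Θ by ΔT×m×X1×X2×X3×X4×X5):
  M: [ 0  1  3  1  2 -1  2]
  Θ: [ 1  0 -2  0  0  2 -2]
Echelon form has 2 nonzero rows (pivots: ΔT,m)
Pivot set = {ΔT,m}, free = {X1,X2,X3,X4,X5}
RREF:
  r0: [   1    0   -2    0    0    2   -2]
  r1: [   0    1    3    1    2   -1    2]
Fix exponent of X3 at 1, X1 at 0, X2 at 0, X4 at 0, X5 at 0; solve each RREF row for its pivot's exponent:
  r0: exp(ΔT) + (0)·1 = 0 ⇒ exp(ΔT) = 0
  r1: exp(m) + (2)·1 = 0 ⇒ exp(m) = -2
Π_3 = m^-2 · X3

["0", "-2", "0", "0", "1", "0", "0"]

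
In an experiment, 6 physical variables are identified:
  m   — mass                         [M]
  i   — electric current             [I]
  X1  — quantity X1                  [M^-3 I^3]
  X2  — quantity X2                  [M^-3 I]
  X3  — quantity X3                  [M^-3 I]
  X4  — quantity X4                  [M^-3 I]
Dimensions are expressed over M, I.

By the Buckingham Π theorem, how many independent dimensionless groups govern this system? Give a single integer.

Dimensional matrix (M×I by m×i×X1×X2×X3×X4):
  M: [ 1  0 -3 -3 -3 -3]
  I: [ 0  1  3  1  1  1]
Echelon form has 2 nonzero rows (pivots: m,i)
n=6, r=2 ⇒ 4 dimensionless groups

4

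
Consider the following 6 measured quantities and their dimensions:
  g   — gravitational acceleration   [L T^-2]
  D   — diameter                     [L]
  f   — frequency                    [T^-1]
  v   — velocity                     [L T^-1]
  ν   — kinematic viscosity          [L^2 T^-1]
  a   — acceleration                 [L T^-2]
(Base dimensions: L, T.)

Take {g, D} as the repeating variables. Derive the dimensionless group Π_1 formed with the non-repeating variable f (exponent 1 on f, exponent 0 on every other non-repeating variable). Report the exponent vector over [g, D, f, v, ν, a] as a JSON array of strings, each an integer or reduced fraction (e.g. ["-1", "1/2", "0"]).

["-1/2", "1/2", "1", "0", "0", "0"]

Dimensional matrix (L×T by g×D×f×v×ν×a):
  L: [ 1  1  0  1  2  1]
  T: [-2  0 -1 -1 -1 -2]
Row reduction gives pivot columns g,D; rank = 2
Pivot set = {g,D}, free = {f,v,ν,a}
RREF:
  r0: [   1    0  1/2  1/2  1/2    1]
  r1: [   0    1 -1/2  1/2  3/2    0]
Fix exponent of f at 1, v at 0, ν at 0, a at 0; solve each RREF row for its pivot's exponent:
  r0: exp(g) + (1/2)·1 = 0 ⇒ exp(g) = -1/2
  r1: exp(D) + (-1/2)·1 = 0 ⇒ exp(D) = 1/2
Π_1 = g^(-1/2) · D^(1/2) · f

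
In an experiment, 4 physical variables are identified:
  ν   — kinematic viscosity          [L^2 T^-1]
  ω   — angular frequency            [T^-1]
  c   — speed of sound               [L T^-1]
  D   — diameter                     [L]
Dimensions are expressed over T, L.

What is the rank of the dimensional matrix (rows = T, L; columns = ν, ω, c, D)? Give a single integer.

2

Exponent matrix [T,L] × [ν,ω,c,D]:
  T: [-1 -1 -1  0]
  L: [ 2  0  1  1]
Row reduction gives pivot columns ν,ω; rank = 2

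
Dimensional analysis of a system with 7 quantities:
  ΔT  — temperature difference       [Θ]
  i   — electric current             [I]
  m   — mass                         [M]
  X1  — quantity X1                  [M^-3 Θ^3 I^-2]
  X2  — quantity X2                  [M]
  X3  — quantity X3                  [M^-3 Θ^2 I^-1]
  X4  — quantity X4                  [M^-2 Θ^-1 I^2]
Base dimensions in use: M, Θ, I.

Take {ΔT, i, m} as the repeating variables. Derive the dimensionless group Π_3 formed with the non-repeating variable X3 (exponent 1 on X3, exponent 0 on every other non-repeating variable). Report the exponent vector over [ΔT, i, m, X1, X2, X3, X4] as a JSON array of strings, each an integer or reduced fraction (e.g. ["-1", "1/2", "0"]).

["-2", "1", "3", "0", "0", "1", "0"]

Exponent matrix [M,Θ,I] × [ΔT,i,m,X1,X2,X3,X4]:
  M: [ 0  0  1 -3  1 -3 -2]
  Θ: [ 1  0  0  3  0  2 -1]
  I: [ 0  1  0 -2  0 -1  2]
RREF → pivots at {ΔT,i,m} ⇒ r = 3
Repeat: ΔT,i,m; free: X1,X2,X3,X4
RREF:
  r0: [   1    0    0    3    0    2   -1]
  r1: [   0    1    0   -2    0   -1    2]
  r2: [   0    0    1   -3    1   -3   -2]
Fix exponent of X3 at 1, X1 at 0, X2 at 0, X4 at 0; solve each RREF row for its pivot's exponent:
  r0: exp(ΔT) + (2)·1 = 0 ⇒ exp(ΔT) = -2
  r1: exp(i) + (-1)·1 = 0 ⇒ exp(i) = 1
  r2: exp(m) + (-3)·1 = 0 ⇒ exp(m) = 3
Π_3 = ΔT^-2 · i · m^3 · X3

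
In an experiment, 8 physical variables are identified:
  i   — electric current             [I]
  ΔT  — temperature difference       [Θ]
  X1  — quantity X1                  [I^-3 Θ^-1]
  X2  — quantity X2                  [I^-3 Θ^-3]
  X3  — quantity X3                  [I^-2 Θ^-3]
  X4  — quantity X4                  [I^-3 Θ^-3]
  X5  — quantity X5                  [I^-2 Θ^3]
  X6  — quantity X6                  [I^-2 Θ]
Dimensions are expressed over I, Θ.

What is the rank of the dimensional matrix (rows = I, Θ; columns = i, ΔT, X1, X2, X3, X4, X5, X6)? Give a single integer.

2

Dimensional matrix (I×Θ by i×ΔT×X1×X2×X3×X4×X5×X6):
  I: [ 1  0 -3 -3 -2 -3 -2 -2]
  Θ: [ 0  1 -1 -3 -3 -3  3  1]
Row reduction gives pivot columns i,ΔT; rank = 2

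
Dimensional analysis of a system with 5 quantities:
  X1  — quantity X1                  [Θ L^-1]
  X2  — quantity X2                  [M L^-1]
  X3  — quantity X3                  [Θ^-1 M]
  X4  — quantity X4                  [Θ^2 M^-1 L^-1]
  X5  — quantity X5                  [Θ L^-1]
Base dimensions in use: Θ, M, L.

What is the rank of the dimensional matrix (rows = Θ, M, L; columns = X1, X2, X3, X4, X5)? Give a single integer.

2

Dimensional matrix (Θ×M×L by X1×X2×X3×X4×X5):
  Θ: [ 1  0 -1  2  1]
  M: [ 0  1  1 -1  0]
  L: [-1 -1  0 -1 -1]
Row reduction gives pivot columns X1,X2; rank = 2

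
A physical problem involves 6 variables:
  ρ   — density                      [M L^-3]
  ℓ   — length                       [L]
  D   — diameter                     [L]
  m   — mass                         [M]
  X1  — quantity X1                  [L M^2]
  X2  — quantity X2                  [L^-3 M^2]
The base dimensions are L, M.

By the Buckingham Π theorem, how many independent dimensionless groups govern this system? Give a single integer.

Write exponents as rows L,M / cols ρ,ℓ,D,m,X1,X2:
  L: [-3  1  1  0  1 -3]
  M: [ 1  0  0  1  2  2]
Echelon form has 2 nonzero rows (pivots: ρ,ℓ)
Π count = n − r = 6 − 2 = 4

4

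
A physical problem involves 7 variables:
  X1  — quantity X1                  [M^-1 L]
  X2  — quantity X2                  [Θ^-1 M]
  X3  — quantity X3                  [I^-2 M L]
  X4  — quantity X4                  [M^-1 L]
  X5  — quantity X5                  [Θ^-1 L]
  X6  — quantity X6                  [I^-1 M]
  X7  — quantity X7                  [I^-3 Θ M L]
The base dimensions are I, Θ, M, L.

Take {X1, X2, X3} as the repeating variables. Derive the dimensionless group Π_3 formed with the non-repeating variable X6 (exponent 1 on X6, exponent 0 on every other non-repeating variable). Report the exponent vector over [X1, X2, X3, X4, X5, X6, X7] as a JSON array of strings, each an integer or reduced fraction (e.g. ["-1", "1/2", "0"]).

Exponent matrix [I,Θ,M,L] × [X1,X2,X3,X4,X5,X6,X7]:
  I: [ 0  0 -2  0  0 -1 -3]
  Θ: [ 0 -1  0  0 -1  0  1]
  M: [-1  1  1 -1  0  1  1]
  L: [ 1  0  1  1  1  0  1]
RREF → pivots at {X1,X2,X3} ⇒ r = 3
Repeat: X1,X2,X3; free: X4,X5,X6,X7
RREF:
  r0: [   1    0    0    1    1 -1/2 -1/2]
  r1: [   0    1    0    0    1    0   -1]
  r2: [   0    0    1    0    0  1/2  3/2]
  r3: [   0    0    0    0    0    0    0]
Fix exponent of X6 at 1, X4 at 0, X5 at 0, X7 at 0; solve each RREF row for its pivot's exponent:
  r0: exp(X1) + (-1/2)·1 = 0 ⇒ exp(X1) = 1/2
  r1: exp(X2) + (0)·1 = 0 ⇒ exp(X2) = 0
  r2: exp(X3) + (1/2)·1 = 0 ⇒ exp(X3) = -1/2
Π_3 = X1^(1/2) · X3^(-1/2) · X6

["1/2", "0", "-1/2", "0", "0", "1", "0"]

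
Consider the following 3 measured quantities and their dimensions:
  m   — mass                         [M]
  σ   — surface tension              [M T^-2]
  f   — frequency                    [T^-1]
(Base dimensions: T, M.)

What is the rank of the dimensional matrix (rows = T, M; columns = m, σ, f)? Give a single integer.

Write exponents as rows T,M / cols m,σ,f:
  T: [ 0 -2 -1]
  M: [ 1  1  0]
RREF → pivots at {m,σ} ⇒ r = 2

2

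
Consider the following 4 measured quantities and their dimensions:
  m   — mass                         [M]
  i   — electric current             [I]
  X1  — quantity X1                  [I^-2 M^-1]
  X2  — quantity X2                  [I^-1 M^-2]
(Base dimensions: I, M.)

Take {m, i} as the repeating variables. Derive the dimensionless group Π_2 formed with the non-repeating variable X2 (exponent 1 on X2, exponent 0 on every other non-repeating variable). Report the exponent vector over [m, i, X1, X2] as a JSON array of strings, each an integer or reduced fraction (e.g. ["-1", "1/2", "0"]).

Exponent matrix [I,M] × [m,i,X1,X2]:
  I: [ 0  1 -2 -1]
  M: [ 1  0 -1 -2]
Row reduction gives pivot columns m,i; rank = 2
Pivot set = {m,i}, free = {X1,X2}
RREF:
  r0: [   1    0   -1   -2]
  r1: [   0    1   -2   -1]
Fix exponent of X2 at 1, X1 at 0; solve each RREF row for its pivot's exponent:
  r0: exp(m) + (-2)·1 = 0 ⇒ exp(m) = 2
  r1: exp(i) + (-1)·1 = 0 ⇒ exp(i) = 1
Π_2 = m^2 · i · X2

["2", "1", "0", "1"]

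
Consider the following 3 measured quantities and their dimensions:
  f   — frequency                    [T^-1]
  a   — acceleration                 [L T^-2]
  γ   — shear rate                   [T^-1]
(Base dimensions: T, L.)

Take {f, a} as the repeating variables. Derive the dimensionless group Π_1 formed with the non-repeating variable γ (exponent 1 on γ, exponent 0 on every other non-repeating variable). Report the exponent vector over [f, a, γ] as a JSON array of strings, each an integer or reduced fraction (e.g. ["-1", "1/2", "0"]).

["-1", "0", "1"]

Dimensional matrix (T×L by f×a×γ):
  T: [-1 -2 -1]
  L: [ 0  1  0]
RREF → pivots at {f,a} ⇒ r = 2
Repeat: f,a; free: γ
RREF:
  r0: [   1    0    1]
  r1: [   0    1    0]
Fix exponent of γ at 1; solve each RREF row for its pivot's exponent:
  r0: exp(f) + (1)·1 = 0 ⇒ exp(f) = -1
  r1: exp(a) + (0)·1 = 0 ⇒ exp(a) = 0
Π_1 = f^-1 · γ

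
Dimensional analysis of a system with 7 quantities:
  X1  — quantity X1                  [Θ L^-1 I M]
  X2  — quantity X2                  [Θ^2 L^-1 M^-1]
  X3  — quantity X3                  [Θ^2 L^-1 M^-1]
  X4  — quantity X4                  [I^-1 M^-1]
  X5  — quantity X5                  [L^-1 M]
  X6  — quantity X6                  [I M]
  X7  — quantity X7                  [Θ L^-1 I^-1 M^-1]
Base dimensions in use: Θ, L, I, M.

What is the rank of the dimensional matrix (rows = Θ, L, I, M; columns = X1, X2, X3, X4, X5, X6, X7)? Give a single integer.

3

Dimensional matrix (Θ×L×I×M by X1×X2×X3×X4×X5×X6×X7):
  Θ: [ 1  2  2  0  0  0  1]
  L: [-1 -1 -1  0 -1  0 -1]
  I: [ 1  0  0 -1  0  1 -1]
  M: [ 1 -1 -1 -1  1  1 -1]
RREF → pivots at {X1,X2,X4} ⇒ r = 3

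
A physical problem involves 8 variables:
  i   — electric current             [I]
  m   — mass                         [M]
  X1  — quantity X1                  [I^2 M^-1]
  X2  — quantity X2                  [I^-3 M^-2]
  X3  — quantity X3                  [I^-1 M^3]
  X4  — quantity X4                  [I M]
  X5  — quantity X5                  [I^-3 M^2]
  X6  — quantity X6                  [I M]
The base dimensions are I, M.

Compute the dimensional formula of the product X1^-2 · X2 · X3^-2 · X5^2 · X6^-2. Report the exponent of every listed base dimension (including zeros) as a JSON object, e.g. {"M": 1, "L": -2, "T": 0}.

{"I": -13, "M": -4}

Exponent matrix [I,M] × [i,m,X1,X2,X3,X4,X5,X6]:
  I: [ 1  0  2 -3 -1  1 -3  1]
  M: [ 0  1 -1 -2  3  1  2  1]
  [I]: (-2)·2+(1)·-3+(-2)·-1+(2)·-3+(-2)·1 = -13
  [M]: (-2)·-1+(1)·-2+(-2)·3+(2)·2+(-2)·1 = -4
⇒ I^-13 M^-4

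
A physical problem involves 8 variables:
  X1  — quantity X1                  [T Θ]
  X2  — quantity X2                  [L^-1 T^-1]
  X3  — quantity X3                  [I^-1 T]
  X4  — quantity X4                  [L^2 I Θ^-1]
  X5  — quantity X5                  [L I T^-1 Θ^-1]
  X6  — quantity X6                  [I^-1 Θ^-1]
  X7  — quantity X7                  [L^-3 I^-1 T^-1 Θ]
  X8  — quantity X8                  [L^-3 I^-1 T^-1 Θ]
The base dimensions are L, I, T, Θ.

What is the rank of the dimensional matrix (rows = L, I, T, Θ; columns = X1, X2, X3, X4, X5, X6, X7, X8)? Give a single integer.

3

Exponent matrix [L,I,T,Θ] × [X1,X2,X3,X4,X5,X6,X7,X8]:
  L: [ 0 -1  0  2  1  0 -3 -3]
  I: [ 0  0 -1  1  1 -1 -1 -1]
  T: [ 1 -1  1  0 -1  0 -1 -1]
  Θ: [ 1  0  0 -1 -1 -1  1  1]
Echelon form has 3 nonzero rows (pivots: X1,X2,X3)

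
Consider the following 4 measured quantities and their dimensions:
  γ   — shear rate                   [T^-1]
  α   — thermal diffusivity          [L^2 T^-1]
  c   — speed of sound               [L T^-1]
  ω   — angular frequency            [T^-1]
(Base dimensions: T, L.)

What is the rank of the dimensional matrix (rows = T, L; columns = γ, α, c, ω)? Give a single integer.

Write exponents as rows T,L / cols γ,α,c,ω:
  T: [-1 -1 -1 -1]
  L: [ 0  2  1  0]
RREF → pivots at {γ,α} ⇒ r = 2

2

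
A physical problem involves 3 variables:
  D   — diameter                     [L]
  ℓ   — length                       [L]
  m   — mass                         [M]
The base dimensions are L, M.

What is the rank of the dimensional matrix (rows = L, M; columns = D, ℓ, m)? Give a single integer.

2

Write exponents as rows L,M / cols D,ℓ,m:
  L: [ 1  1  0]
  M: [ 0  0  1]
RREF → pivots at {D,m} ⇒ r = 2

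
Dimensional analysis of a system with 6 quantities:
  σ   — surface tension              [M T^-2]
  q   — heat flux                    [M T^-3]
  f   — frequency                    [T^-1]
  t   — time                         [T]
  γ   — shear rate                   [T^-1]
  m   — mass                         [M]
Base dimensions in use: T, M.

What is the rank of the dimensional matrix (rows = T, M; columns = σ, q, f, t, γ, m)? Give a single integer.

2

Dimensional matrix (T×M by σ×q×f×t×γ×m):
  T: [-2 -3 -1  1 -1  0]
  M: [ 1  1  0  0  0  1]
RREF → pivots at {σ,q} ⇒ r = 2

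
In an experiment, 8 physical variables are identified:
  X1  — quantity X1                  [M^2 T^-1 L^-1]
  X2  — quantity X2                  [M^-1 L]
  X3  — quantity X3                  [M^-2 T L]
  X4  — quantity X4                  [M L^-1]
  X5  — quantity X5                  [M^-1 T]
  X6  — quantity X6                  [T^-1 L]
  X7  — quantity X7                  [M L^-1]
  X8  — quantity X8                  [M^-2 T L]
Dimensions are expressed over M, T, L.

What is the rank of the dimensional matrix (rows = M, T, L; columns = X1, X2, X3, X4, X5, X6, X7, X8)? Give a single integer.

Exponent matrix [M,T,L] × [X1,X2,X3,X4,X5,X6,X7,X8]:
  M: [ 2 -1 -2  1 -1  0  1 -2]
  T: [-1  0  1  0  1 -1  0  1]
  L: [-1  1  1 -1  0  1 -1  1]
Echelon form has 2 nonzero rows (pivots: X1,X2)

2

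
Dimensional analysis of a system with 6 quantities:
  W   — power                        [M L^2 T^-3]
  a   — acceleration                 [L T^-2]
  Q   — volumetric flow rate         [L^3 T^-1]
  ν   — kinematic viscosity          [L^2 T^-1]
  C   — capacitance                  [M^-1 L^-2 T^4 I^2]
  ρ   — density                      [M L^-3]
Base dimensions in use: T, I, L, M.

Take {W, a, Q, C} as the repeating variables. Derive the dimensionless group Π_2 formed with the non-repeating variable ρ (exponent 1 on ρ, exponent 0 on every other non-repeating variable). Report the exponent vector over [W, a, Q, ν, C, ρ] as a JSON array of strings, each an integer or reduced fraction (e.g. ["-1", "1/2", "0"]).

["-1", "4/5", "7/5", "0", "0", "1"]

Dimensional matrix (T×I×L×M by W×a×Q×ν×C×ρ):
  T: [-3 -2 -1 -1  4  0]
  I: [ 0  0  0  0  2  0]
  L: [ 2  1  3  2 -2 -3]
  M: [ 1  0  0  0 -1  1]
Row reduction gives pivot columns W,a,Q,C; rank = 4
Pivot set = {W,a,Q,C}, free = {ν,ρ}
RREF:
  r0: [   1    0    0    0    0    1]
  r1: [   0    1    0  1/5    0 -4/5]
  r2: [   0    0    1  3/5    0 -7/5]
  r3: [   0    0    0    0    1    0]
Fix exponent of ρ at 1, ν at 0; solve each RREF row for its pivot's exponent:
  r0: exp(W) + (1)·1 = 0 ⇒ exp(W) = -1
  r1: exp(a) + (-4/5)·1 = 0 ⇒ exp(a) = 4/5
  r2: exp(Q) + (-7/5)·1 = 0 ⇒ exp(Q) = 7/5
  r3: exp(C) + (0)·1 = 0 ⇒ exp(C) = 0
Π_2 = W^-1 · a^(4/5) · Q^(7/5) · ρ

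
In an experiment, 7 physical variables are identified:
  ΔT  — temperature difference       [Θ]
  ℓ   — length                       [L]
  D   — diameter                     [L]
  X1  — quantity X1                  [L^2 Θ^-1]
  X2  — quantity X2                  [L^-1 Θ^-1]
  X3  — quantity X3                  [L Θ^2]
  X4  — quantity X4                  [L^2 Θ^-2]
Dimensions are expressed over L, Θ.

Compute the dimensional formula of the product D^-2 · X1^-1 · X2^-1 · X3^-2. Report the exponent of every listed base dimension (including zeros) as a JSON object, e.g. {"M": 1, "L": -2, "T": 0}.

Dimensional matrix (L×Θ by ΔT×ℓ×D×X1×X2×X3×X4):
  L: [ 0  1  1  2 -1  1  2]
  Θ: [ 1  0  0 -1 -1  2 -2]
  [L]: (-2)·1+(-1)·2+(-1)·-1+(-2)·1 = -5
  [Θ]: (-2)·0+(-1)·-1+(-1)·-1+(-2)·2 = -2
⇒ L^-5 Θ^-2

{"L": -5, "Θ": -2}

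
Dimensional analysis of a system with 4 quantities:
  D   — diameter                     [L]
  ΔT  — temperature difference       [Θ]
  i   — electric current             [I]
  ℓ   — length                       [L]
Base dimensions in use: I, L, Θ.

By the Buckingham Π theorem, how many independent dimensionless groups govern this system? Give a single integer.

1

Write exponents as rows I,L,Θ / cols D,ΔT,i,ℓ:
  I: [ 0  0  1  0]
  L: [ 1  0  0  1]
  Θ: [ 0  1  0  0]
Row reduction gives pivot columns D,ΔT,i; rank = 3
n=4, r=3 ⇒ 1 dimensionless group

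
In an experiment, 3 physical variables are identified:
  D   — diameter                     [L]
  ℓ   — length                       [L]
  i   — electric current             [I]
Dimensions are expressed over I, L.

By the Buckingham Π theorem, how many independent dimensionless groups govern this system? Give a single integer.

Dimensional matrix (I×L by D×ℓ×i):
  I: [ 0  0  1]
  L: [ 1  1  0]
RREF → pivots at {D,i} ⇒ r = 2
3 vars − rank 2 = 1 Π group

1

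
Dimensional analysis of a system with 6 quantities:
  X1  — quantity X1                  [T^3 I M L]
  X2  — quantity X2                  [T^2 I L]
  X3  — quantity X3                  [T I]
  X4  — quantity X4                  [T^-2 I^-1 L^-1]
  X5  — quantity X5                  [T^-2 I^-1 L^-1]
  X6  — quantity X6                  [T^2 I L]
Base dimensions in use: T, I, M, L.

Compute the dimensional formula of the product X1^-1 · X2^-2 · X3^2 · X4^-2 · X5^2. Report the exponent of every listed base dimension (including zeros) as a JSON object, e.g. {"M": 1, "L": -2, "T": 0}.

Exponent matrix [T,I,M,L] × [X1,X2,X3,X4,X5,X6]:
  T: [ 3  2  1 -2 -2  2]
  I: [ 1  1  1 -1 -1  1]
  M: [ 1  0  0  0  0  0]
  L: [ 1  1  0 -1 -1  1]
  [T]: (-1)·3+(-2)·2+(2)·1+(-2)·-2+(2)·-2 = -5
  [I]: (-1)·1+(-2)·1+(2)·1+(-2)·-1+(2)·-1 = -1
  [M]: (-1)·1+(-2)·0+(2)·0+(-2)·0+(2)·0 = -1
  [L]: (-1)·1+(-2)·1+(2)·0+(-2)·-1+(2)·-1 = -3
⇒ T^-5 I^-1 M^-1 L^-3

{"T": -5, "I": -1, "M": -1, "L": -3}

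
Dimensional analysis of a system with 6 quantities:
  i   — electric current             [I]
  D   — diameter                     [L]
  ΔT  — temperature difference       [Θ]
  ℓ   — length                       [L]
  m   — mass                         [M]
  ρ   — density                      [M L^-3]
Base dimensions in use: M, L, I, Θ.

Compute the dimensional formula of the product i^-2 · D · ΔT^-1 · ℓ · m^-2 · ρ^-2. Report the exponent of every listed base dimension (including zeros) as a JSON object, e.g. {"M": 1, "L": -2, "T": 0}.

Dimensional matrix (M×L×I×Θ by i×D×ΔT×ℓ×m×ρ):
  M: [ 0  0  0  0  1  1]
  L: [ 0  1  0  1  0 -3]
  I: [ 1  0  0  0  0  0]
  Θ: [ 0  0  1  0  0  0]
  [M]: (-2)·0+(1)·0+(-1)·0+(1)·0+(-2)·1+(-2)·1 = -4
  [L]: (-2)·0+(1)·1+(-1)·0+(1)·1+(-2)·0+(-2)·-3 = 8
  [I]: (-2)·1+(1)·0+(-1)·0+(1)·0+(-2)·0+(-2)·0 = -2
  [Θ]: (-2)·0+(1)·0+(-1)·1+(1)·0+(-2)·0+(-2)·0 = -1
⇒ M^-4 L^8 I^-2 Θ^-1

{"M": -4, "L": 8, "I": -2, "Θ": -1}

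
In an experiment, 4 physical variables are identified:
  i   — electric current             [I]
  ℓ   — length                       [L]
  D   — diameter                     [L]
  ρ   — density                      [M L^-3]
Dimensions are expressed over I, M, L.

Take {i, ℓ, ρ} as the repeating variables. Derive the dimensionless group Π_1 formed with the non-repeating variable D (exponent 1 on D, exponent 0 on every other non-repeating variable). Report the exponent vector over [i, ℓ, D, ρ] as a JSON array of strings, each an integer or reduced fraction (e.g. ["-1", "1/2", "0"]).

Exponent matrix [I,M,L] × [i,ℓ,D,ρ]:
  I: [ 1  0  0  0]
  M: [ 0  0  0  1]
  L: [ 0  1  1 -3]
Row reduction gives pivot columns i,ℓ,ρ; rank = 3
Pivot set = {i,ℓ,ρ}, free = {D}
RREF:
  r0: [   1    0    0    0]
  r1: [   0    1    1    0]
  r2: [   0    0    0    1]
Fix exponent of D at 1; solve each RREF row for its pivot's exponent:
  r0: exp(i) + (0)·1 = 0 ⇒ exp(i) = 0
  r1: exp(ℓ) + (1)·1 = 0 ⇒ exp(ℓ) = -1
  r2: exp(ρ) + (0)·1 = 0 ⇒ exp(ρ) = 0
Π_1 = ℓ^-1 · D

["0", "-1", "1", "0"]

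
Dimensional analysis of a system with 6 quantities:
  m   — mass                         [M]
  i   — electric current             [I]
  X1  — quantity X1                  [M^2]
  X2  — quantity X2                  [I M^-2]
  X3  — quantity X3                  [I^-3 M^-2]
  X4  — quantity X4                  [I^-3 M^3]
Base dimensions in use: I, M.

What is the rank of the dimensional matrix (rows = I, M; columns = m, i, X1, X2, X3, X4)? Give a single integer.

Exponent matrix [I,M] × [m,i,X1,X2,X3,X4]:
  I: [ 0  1  0  1 -3 -3]
  M: [ 1  0  2 -2 -2  3]
RREF → pivots at {m,i} ⇒ r = 2

2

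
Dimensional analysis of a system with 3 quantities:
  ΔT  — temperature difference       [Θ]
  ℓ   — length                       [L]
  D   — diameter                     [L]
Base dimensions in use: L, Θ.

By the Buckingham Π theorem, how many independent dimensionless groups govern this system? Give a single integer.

1

Exponent matrix [L,Θ] × [ΔT,ℓ,D]:
  L: [ 0  1  1]
  Θ: [ 1  0  0]
RREF → pivots at {ΔT,ℓ} ⇒ r = 2
Π count = n − r = 3 − 2 = 1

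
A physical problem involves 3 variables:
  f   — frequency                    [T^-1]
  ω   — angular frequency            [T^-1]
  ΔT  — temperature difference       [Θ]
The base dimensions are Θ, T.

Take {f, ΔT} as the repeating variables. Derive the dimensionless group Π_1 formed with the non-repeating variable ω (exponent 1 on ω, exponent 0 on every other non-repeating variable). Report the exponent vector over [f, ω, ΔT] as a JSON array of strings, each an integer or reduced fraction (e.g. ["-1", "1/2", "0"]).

["-1", "1", "0"]

Write exponents as rows Θ,T / cols f,ω,ΔT:
  Θ: [ 0  0  1]
  T: [-1 -1  0]
RREF → pivots at {f,ΔT} ⇒ r = 2
Pivot set = {f,ΔT}, free = {ω}
RREF:
  r0: [   1    1    0]
  r1: [   0    0    1]
Fix exponent of ω at 1; solve each RREF row for its pivot's exponent:
  r0: exp(f) + (1)·1 = 0 ⇒ exp(f) = -1
  r1: exp(ΔT) + (0)·1 = 0 ⇒ exp(ΔT) = 0
Π_1 = f^-1 · ω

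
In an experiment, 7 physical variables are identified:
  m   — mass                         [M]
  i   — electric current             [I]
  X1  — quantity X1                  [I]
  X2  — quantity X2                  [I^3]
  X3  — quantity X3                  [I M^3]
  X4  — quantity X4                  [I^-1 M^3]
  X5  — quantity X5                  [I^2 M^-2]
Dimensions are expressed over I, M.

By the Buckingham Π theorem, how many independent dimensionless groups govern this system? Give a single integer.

Exponent matrix [I,M] × [m,i,X1,X2,X3,X4,X5]:
  I: [ 0  1  1  3  1 -1  2]
  M: [ 1  0  0  0  3  3 -2]
RREF → pivots at {m,i} ⇒ r = 2
Π count = n − r = 7 − 2 = 5

5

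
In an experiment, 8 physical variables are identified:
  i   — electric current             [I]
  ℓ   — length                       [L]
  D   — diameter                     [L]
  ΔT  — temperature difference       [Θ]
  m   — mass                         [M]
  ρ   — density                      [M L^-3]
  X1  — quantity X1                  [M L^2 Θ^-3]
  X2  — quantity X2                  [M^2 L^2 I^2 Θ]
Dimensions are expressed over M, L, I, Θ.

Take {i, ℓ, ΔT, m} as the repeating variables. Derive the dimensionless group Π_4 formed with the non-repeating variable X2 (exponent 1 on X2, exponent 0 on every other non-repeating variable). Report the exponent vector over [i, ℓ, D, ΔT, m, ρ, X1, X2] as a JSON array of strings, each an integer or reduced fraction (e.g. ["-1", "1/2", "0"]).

["-2", "-2", "0", "-1", "-2", "0", "0", "1"]

Write exponents as rows M,L,I,Θ / cols i,ℓ,D,ΔT,m,ρ,X1,X2:
  M: [ 0  0  0  0  1  1  1  2]
  L: [ 0  1  1  0  0 -3  2  2]
  I: [ 1  0  0  0  0  0  0  2]
  Θ: [ 0  0  0  1  0  0 -3  1]
Row reduction gives pivot columns i,ℓ,ΔT,m; rank = 4
Repeat: i,ℓ,ΔT,m; free: D,ρ,X1,X2
RREF:
  r0: [   1    0    0    0    0    0    0    2]
  r1: [   0    1    1    0    0   -3    2    2]
  r2: [   0    0    0    1    0    0   -3    1]
  r3: [   0    0    0    0    1    1    1    2]
Fix exponent of X2 at 1, D at 0, ρ at 0, X1 at 0; solve each RREF row for its pivot's exponent:
  r0: exp(i) + (2)·1 = 0 ⇒ exp(i) = -2
  r1: exp(ℓ) + (2)·1 = 0 ⇒ exp(ℓ) = -2
  r2: exp(ΔT) + (1)·1 = 0 ⇒ exp(ΔT) = -1
  r3: exp(m) + (2)·1 = 0 ⇒ exp(m) = -2
Π_4 = i^-2 · ℓ^-2 · ΔT^-1 · m^-2 · X2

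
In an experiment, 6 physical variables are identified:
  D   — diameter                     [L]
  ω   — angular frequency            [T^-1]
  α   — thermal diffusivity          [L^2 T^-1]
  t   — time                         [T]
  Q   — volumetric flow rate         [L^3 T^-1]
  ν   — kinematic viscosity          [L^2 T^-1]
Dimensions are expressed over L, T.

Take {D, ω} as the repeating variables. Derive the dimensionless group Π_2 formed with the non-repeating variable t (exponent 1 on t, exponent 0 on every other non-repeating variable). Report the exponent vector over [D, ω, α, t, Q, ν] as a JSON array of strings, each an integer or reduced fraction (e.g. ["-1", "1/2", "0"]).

["0", "1", "0", "1", "0", "0"]

Write exponents as rows L,T / cols D,ω,α,t,Q,ν:
  L: [ 1  0  2  0  3  2]
  T: [ 0 -1 -1  1 -1 -1]
RREF → pivots at {D,ω} ⇒ r = 2
Repeat: D,ω; free: α,t,Q,ν
RREF:
  r0: [   1    0    2    0    3    2]
  r1: [   0    1    1   -1    1    1]
Fix exponent of t at 1, α at 0, Q at 0, ν at 0; solve each RREF row for its pivot's exponent:
  r0: exp(D) + (0)·1 = 0 ⇒ exp(D) = 0
  r1: exp(ω) + (-1)·1 = 0 ⇒ exp(ω) = 1
Π_2 = ω · t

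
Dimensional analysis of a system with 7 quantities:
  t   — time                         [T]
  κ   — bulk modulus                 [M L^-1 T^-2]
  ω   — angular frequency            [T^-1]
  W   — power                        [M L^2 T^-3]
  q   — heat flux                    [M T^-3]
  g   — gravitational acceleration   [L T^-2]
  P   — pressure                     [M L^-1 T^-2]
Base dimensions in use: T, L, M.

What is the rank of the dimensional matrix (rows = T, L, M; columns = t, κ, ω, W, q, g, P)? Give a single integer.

3

Exponent matrix [T,L,M] × [t,κ,ω,W,q,g,P]:
  T: [ 1 -2 -1 -3 -3 -2 -2]
  L: [ 0 -1  0  2  0  1 -1]
  M: [ 0  1  0  1  1  0  1]
Echelon form has 3 nonzero rows (pivots: t,κ,W)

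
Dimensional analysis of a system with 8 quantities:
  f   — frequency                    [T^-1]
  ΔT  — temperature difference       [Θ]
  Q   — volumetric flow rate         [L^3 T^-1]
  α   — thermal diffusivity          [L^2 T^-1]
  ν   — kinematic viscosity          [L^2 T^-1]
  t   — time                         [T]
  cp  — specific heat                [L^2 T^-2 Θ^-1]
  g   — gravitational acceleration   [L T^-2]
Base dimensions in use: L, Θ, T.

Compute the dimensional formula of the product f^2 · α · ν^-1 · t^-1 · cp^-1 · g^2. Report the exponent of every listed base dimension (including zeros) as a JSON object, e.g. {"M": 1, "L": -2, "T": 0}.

Exponent matrix [L,Θ,T] × [f,ΔT,Q,α,ν,t,cp,g]:
  L: [ 0  0  3  2  2  0  2  1]
  Θ: [ 0  1  0  0  0  0 -1  0]
  T: [-1  0 -1 -1 -1  1 -2 -2]
  [L]: (2)·0+(1)·2+(-1)·2+(-1)·0+(-1)·2+(2)·1 = 0
  [Θ]: (2)·0+(1)·0+(-1)·0+(-1)·0+(-1)·-1+(2)·0 = 1
  [T]: (2)·-1+(1)·-1+(-1)·-1+(-1)·1+(-1)·-2+(2)·-2 = -5
⇒ Θ T^-5

{"L": 0, "Θ": 1, "T": -5}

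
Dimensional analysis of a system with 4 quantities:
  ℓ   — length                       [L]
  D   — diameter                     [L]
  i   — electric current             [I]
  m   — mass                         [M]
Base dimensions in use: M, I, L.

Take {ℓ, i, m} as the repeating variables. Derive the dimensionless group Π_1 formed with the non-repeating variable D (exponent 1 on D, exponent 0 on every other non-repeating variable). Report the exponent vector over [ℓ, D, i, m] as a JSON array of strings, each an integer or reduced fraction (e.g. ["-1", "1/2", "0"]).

["-1", "1", "0", "0"]

Write exponents as rows M,I,L / cols ℓ,D,i,m:
  M: [ 0  0  0  1]
  I: [ 0  0  1  0]
  L: [ 1  1  0  0]
Echelon form has 3 nonzero rows (pivots: ℓ,i,m)
Pivot set = {ℓ,i,m}, free = {D}
RREF:
  r0: [   1    1    0    0]
  r1: [   0    0    1    0]
  r2: [   0    0    0    1]
Fix exponent of D at 1; solve each RREF row for its pivot's exponent:
  r0: exp(ℓ) + (1)·1 = 0 ⇒ exp(ℓ) = -1
  r1: exp(i) + (0)·1 = 0 ⇒ exp(i) = 0
  r2: exp(m) + (0)·1 = 0 ⇒ exp(m) = 0
Π_1 = ℓ^-1 · D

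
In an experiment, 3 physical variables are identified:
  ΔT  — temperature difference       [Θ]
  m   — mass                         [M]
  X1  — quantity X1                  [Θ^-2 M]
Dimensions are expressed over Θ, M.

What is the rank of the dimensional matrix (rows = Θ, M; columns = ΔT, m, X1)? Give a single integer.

Exponent matrix [Θ,M] × [ΔT,m,X1]:
  Θ: [ 1  0 -2]
  M: [ 0  1  1]
Row reduction gives pivot columns ΔT,m; rank = 2

2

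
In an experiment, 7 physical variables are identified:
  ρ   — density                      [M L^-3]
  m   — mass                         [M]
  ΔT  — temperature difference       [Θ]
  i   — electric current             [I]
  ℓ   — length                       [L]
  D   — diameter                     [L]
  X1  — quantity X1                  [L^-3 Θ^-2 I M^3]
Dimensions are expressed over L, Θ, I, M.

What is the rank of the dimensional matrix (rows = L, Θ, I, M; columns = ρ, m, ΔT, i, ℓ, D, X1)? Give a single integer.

4

Exponent matrix [L,Θ,I,M] × [ρ,m,ΔT,i,ℓ,D,X1]:
  L: [-3  0  0  0  1  1 -3]
  Θ: [ 0  0  1  0  0  0 -2]
  I: [ 0  0  0  1  0  0  1]
  M: [ 1  1  0  0  0  0  3]
Row reduction gives pivot columns ρ,m,ΔT,i; rank = 4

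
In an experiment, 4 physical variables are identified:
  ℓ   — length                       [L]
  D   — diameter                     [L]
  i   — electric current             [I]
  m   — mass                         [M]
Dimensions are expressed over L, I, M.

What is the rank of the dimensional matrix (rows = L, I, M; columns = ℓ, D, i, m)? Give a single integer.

Write exponents as rows L,I,M / cols ℓ,D,i,m:
  L: [ 1  1  0  0]
  I: [ 0  0  1  0]
  M: [ 0  0  0  1]
Echelon form has 3 nonzero rows (pivots: ℓ,i,m)

3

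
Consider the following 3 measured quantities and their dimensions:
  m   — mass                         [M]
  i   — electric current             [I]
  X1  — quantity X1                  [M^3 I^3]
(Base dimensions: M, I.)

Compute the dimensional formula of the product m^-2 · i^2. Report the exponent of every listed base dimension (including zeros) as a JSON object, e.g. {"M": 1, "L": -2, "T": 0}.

{"M": -2, "I": 2}

Write exponents as rows M,I / cols m,i,X1:
  M: [ 1  0  3]
  I: [ 0  1  3]
  [M]: (-2)·1+(2)·0 = -2
  [I]: (-2)·0+(2)·1 = 2
⇒ M^-2 I^2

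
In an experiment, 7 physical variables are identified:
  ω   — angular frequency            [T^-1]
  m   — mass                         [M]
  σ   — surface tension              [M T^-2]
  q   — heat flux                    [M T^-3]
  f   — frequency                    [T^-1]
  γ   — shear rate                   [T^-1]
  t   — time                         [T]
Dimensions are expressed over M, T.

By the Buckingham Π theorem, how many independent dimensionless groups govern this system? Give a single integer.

5

Exponent matrix [M,T] × [ω,m,σ,q,f,γ,t]:
  M: [ 0  1  1  1  0  0  0]
  T: [-1  0 -2 -3 -1 -1  1]
Row reduction gives pivot columns ω,m; rank = 2
Π count = n − r = 7 − 2 = 5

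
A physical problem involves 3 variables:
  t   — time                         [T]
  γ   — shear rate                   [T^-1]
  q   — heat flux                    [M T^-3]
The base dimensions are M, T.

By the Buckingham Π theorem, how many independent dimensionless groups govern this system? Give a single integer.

1

Dimensional matrix (M×T by t×γ×q):
  M: [ 0  0  1]
  T: [ 1 -1 -3]
Echelon form has 2 nonzero rows (pivots: t,q)
Π count = n − r = 3 − 2 = 1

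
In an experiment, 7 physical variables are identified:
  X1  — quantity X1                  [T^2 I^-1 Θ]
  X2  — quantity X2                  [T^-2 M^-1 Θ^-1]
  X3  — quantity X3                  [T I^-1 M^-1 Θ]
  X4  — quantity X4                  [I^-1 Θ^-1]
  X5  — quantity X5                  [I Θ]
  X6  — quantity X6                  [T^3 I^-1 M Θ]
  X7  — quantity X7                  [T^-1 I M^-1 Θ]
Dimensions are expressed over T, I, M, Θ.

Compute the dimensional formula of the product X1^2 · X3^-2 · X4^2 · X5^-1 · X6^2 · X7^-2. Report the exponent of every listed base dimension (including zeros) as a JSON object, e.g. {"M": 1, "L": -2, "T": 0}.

{"T": 10, "I": -7, "M": 6, "Θ": -3}

Dimensional matrix (T×I×M×Θ by X1×X2×X3×X4×X5×X6×X7):
  T: [ 2 -2  1  0  0  3 -1]
  I: [-1  0 -1 -1  1 -1  1]
  M: [ 0 -1 -1  0  0  1 -1]
  Θ: [ 1 -1  1 -1  1  1  1]
  [T]: (2)·2+(-2)·1+(2)·0+(-1)·0+(2)·3+(-2)·-1 = 10
  [I]: (2)·-1+(-2)·-1+(2)·-1+(-1)·1+(2)·-1+(-2)·1 = -7
  [M]: (2)·0+(-2)·-1+(2)·0+(-1)·0+(2)·1+(-2)·-1 = 6
  [Θ]: (2)·1+(-2)·1+(2)·-1+(-1)·1+(2)·1+(-2)·1 = -3
⇒ T^10 I^-7 M^6 Θ^-3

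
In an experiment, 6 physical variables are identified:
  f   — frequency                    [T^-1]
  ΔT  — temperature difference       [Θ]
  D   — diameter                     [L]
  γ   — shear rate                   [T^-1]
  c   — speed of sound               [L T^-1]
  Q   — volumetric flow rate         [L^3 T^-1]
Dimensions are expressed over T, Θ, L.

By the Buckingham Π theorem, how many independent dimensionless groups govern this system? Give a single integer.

3

Write exponents as rows T,Θ,L / cols f,ΔT,D,γ,c,Q:
  T: [-1  0  0 -1 -1 -1]
  Θ: [ 0  1  0  0  0  0]
  L: [ 0  0  1  0  1  3]
Echelon form has 3 nonzero rows (pivots: f,ΔT,D)
n=6, r=3 ⇒ 3 dimensionless groups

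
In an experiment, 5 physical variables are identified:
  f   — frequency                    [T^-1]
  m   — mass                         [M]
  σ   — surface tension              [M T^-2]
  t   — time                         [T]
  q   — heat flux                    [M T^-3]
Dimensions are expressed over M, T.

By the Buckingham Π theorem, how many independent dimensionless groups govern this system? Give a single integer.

Exponent matrix [M,T] × [f,m,σ,t,q]:
  M: [ 0  1  1  0  1]
  T: [-1  0 -2  1 -3]
Echelon form has 2 nonzero rows (pivots: f,m)
Π count = n − r = 5 − 2 = 3

3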